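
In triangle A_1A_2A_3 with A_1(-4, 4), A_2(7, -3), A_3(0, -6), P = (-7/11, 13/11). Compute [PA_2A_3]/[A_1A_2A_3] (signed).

7/11

[A_1A_2A_3] = ½·((-4)·(-3−(-6)) + 7·(-6−4) + 0·(4−(-3))) = ½·(-12 − 70 + 0) = -41.
[PA_2A_3] = ½·((-7/11)·(-3−(-6)) + 7·(-6−(13/11)) + 0·(13/11−(-3))) = ½·(-21/11 − 553/11 + 0) = -287/11, so the ratio is (-287/11)/(-41) = 7/11.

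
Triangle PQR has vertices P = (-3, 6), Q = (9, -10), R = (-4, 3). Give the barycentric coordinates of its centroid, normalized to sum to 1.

(1/3, 1/3, 1/3)

The centroid is the average of the vertices, so each weight is 1/3.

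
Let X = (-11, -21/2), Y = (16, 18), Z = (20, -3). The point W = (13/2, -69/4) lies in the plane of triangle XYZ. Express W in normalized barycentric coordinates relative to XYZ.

Signed area of the reference triangle: [XYZ] = ½·((-11)·(18−(-3)) + 16·(-3−(-21/2)) + 20·(-21/2−18)) = ½·(-231 + 120 − 570) = -681/2.
[WYZ] = ½·((13/2)·(18−(-3)) + 16·(-3−(-69/4)) + 20·(-69/4−18)) = ½·(273/2 + 228 − 705) = -681/4, so the X-coordinate is (-681/4)/(-681/2) = 1/2.
[XWZ] = ½·((-11)·(-69/4−(-3)) + (13/2)·(-3−(-21/2)) + 20·(-21/2−(-69/4))) = ½·(627/4 + 195/4 + 135) = 681/4, so the Y-coordinate is -1/2.
[XYW] = ½·((-11)·(18−(-69/4)) + 16·(-69/4−(-21/2)) + (13/2)·(-21/2−18)) = ½·(-1551/4 − 108 − 741/4) = -681/2, so the Z-coordinate is 1.
Check: 1/2 − 1/2 + 1 = 1.

(1/2, -1/2, 1)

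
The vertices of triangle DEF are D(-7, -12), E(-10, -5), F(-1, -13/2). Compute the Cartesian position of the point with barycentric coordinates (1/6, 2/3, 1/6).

G = (1/6)·D + (2/3)·E + (1/6)·F.
x-coordinate: (1/6)·(-7) + (2/3)·(-10) + (1/6)·(-1) = -8.
y-coordinate: (1/6)·(-12) + (2/3)·(-5) + (1/6)·(-13/2) = -77/12.

(-8, -77/12)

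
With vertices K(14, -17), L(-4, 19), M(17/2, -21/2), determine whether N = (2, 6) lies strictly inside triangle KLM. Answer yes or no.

yes

Barycentric coordinates of N: (29/162, 97/162, 2/9).
The three coordinates are positive, positive, positive; a point is interior exactly when all three are positive.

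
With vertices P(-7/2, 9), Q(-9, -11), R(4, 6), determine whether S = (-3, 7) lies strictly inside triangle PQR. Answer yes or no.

yes

Barycentric coordinates of S: (88/111, 3/37, 14/111).
The three coordinates are positive, positive, positive; a point is interior exactly when all three are positive.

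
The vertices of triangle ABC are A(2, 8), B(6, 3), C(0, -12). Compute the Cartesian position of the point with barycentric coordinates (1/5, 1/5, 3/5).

(8/5, -5)

P = (1/5)·A + (1/5)·B + (3/5)·C.
x-coordinate: (1/5)·2 + (1/5)·6 + (3/5)·0 = 8/5.
y-coordinate: (1/5)·8 + (1/5)·3 + (3/5)·(-12) = -5.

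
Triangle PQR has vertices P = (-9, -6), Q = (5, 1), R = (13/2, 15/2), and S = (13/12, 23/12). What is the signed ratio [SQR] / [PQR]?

1/3

[PQR] = ½·((-9)·(1−(15/2)) + 5·(15/2−(-6)) + (13/2)·(-6−1)) = ½·(117/2 + 135/2 − 91/2) = 161/4.
[SQR] = ½·((13/12)·(1−(15/2)) + 5·(15/2−(23/12)) + (13/2)·(23/12−1)) = ½·(-169/24 + 335/12 + 143/24) = 161/12, so the ratio is (161/12)/(161/4) = 1/3.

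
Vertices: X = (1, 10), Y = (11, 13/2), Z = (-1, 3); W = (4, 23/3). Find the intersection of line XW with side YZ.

Barycentric coordinates of W with respect to XYZ: (1/2, 1/3, 1/6).
On side YZ the X-coordinate is zero; dropping W's X-weight 1/2 and renormalizing the remaining 1/3 : 1/6 gives weights 2/3, 1/3 on Y, Z.
V = (2/3)·(11, 13/2) + (1/3)·(-1, 3) = (7, 16/3).

(7, 16/3)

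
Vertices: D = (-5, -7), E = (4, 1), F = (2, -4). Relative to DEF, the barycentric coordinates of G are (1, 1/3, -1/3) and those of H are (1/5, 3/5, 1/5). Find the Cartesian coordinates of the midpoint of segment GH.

(-19/15, -52/15)

Barycentric coordinates of the midpoint are the average: (3/5, 7/15, -1/15).
Converting: (3/5)·D + (7/15)·E + (-1/15)·F = (-19/15, -52/15).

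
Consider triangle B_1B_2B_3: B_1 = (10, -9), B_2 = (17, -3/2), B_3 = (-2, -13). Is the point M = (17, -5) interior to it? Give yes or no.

no

Barycentric coordinates of M: (133/124, 10/31, -49/124).
The three coordinates are positive, positive, negative; a point is interior exactly when all three are positive.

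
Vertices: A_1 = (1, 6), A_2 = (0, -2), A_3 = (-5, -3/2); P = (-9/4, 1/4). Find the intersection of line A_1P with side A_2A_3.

Barycentric coordinates of P with respect to A_1A_2A_3: (1/4, 1/4, 1/2).
On side A_2A_3 the A_1-coordinate is zero; dropping P's A_1-weight 1/4 and renormalizing the remaining 1/4 : 1/2 gives weights 1/3, 2/3 on A_2, A_3.
Q = (1/3)·(0, -2) + (2/3)·(-5, -3/2) = (-10/3, -5/3).

(-10/3, -5/3)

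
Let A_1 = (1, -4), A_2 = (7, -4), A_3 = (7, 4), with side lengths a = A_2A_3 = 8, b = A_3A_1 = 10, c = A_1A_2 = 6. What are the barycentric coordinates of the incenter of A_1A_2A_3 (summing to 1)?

(1/3, 5/12, 1/4)

The incenter has barycentric coordinates proportional to the opposite side lengths: (8 : 10 : 6).
Normalizing by 8+10+6 = 24 gives (1/3, 5/12, 1/4).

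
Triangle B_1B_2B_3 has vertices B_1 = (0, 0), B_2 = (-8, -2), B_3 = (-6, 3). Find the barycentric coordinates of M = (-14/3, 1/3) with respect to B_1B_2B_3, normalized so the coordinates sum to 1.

(1/3, 1/3, 1/3)

Signed area of the reference triangle: [B_1B_2B_3] = ½·(0·(-2−3) + (-8)·(3−0) + (-6)·(0−(-2))) = ½·(0 − 24 − 12) = -18.
[MB_2B_3] = ½·((-14/3)·(-2−3) + (-8)·(3−(1/3)) + (-6)·(1/3−(-2))) = ½·(70/3 − 64/3 − 14) = -6, so the B_1-coordinate is (-6)/(-18) = 1/3.
[B_1MB_3] = ½·(0·(1/3−3) + (-14/3)·(3−0) + (-6)·(0−(1/3))) = ½·(0 − 14 + 2) = -6, so the B_2-coordinate is 1/3.
[B_1B_2M] = ½·(0·(-2−(1/3)) + (-8)·(1/3−0) + (-14/3)·(0−(-2))) = ½·(0 − 8/3 − 28/3) = -6, so the B_3-coordinate is 1/3.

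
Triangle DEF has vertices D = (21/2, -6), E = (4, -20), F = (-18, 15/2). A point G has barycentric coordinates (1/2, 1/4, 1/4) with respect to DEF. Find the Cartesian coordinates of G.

(7/4, -49/8)

G = (1/2)·D + (1/4)·E + (1/4)·F.
x-coordinate: (1/2)·(21/2) + (1/4)·4 + (1/4)·(-18) = 7/4.
y-coordinate: (1/2)·(-6) + (1/4)·(-20) + (1/4)·(15/2) = -49/8.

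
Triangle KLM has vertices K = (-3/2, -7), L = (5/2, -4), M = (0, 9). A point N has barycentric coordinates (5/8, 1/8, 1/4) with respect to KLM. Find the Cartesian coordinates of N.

N = (5/8)·K + (1/8)·L + (1/4)·M.
x-coordinate: (5/8)·(-3/2) + (1/8)·(5/2) + (1/4)·0 = -5/8.
y-coordinate: (5/8)·(-7) + (1/8)·(-4) + (1/4)·9 = -21/8.

(-5/8, -21/8)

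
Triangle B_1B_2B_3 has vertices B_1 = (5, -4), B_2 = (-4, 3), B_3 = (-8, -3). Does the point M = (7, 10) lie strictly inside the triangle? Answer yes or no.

Barycentric coordinates of M: (19/41, 92/41, -70/41).
The three coordinates are positive, positive, negative; a point is interior exactly when all three are positive.

no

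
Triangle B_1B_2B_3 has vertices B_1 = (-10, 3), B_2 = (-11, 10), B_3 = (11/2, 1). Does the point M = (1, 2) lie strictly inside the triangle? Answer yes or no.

Barycentric coordinates of M: (16/71, 13/213, 152/213).
The three coordinates are positive, positive, positive; a point is interior exactly when all three are positive.

yes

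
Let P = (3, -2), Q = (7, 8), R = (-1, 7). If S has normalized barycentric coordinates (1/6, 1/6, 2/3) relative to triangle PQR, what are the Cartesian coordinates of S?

(1, 17/3)

S = (1/6)·P + (1/6)·Q + (2/3)·R.
x-coordinate: (1/6)·3 + (1/6)·7 + (2/3)·(-1) = 1.
y-coordinate: (1/6)·(-2) + (1/6)·8 + (2/3)·7 = 17/3.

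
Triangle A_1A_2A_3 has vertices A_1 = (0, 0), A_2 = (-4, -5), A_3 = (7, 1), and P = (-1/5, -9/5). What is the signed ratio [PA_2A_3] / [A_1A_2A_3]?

[A_1A_2A_3] = ½·(0·(-5−1) + (-4)·(1−0) + 7·(0−(-5))) = ½·(0 − 4 + 35) = 31/2.
[PA_2A_3] = ½·((-1/5)·(-5−1) + (-4)·(1−(-9/5)) + 7·(-9/5−(-5))) = ½·(6/5 − 56/5 + 112/5) = 31/5, so the ratio is (31/5)/(31/2) = 2/5.

2/5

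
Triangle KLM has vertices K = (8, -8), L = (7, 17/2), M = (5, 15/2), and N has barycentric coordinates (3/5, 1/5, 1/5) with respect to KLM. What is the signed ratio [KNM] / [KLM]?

1/5

The signed ratio [KNM]/[KLM] equals the barycentric coordinate of N at vertex L, which is 1/5.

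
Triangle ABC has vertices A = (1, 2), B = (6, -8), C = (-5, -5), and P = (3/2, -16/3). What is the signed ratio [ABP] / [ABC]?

1/3

[ABC] = ½·(1·(-8−(-5)) + 6·(-5−2) + (-5)·(2−(-8))) = ½·(-3 − 42 − 50) = -95/2.
[ABP] = ½·(1·(-8−(-16/3)) + 6·(-16/3−2) + (3/2)·(2−(-8))) = ½·(-8/3 − 44 + 15) = -95/6, so the ratio is (-95/6)/(-95/2) = 1/3.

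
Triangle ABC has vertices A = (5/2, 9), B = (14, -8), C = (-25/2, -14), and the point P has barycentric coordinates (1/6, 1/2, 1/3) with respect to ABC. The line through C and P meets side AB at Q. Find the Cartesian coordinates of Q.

(89/8, -15/4)

Line CP meets AB where the C-coordinate vanishes; zeroing P's C-weight and renormalizing leaves A, B-weights 1/6 : 1/2 → (1/4, 3/4).
So Q = (1/4)·A + (3/4)·B = (89/8, -15/4).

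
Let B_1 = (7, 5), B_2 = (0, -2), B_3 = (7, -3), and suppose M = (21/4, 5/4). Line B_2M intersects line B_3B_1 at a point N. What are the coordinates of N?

Barycentric coordinates of M with respect to B_1B_2B_3: (1/2, 1/4, 1/4).
On side B_3B_1 the B_2-coordinate is zero; dropping M's B_2-weight 1/4 and renormalizing the remaining 1/4 : 1/2 gives weights 1/3, 2/3 on B_3, B_1.
N = (1/3)·(7, -3) + (2/3)·(7, 5) = (7, 7/3).

(7, 7/3)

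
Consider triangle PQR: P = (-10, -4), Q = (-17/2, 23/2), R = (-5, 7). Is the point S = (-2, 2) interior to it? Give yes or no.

Barycentric coordinates of S: (4/61, -58/61, 115/61).
The three coordinates are positive, negative, positive; a point is interior exactly when all three are positive.

no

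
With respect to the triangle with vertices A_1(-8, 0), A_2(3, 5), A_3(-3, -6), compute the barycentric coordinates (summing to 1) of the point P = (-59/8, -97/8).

Signed area of the reference triangle: [A_1A_2A_3] = ½·((-8)·(5−(-6)) + 3·(-6−0) + (-3)·(0−5)) = ½·(-88 − 18 + 15) = -91/2.
[PA_2A_3] = ½·((-59/8)·(5−(-6)) + 3·(-6−(-97/8)) + (-3)·(-97/8−5)) = ½·(-649/8 + 147/8 + 411/8) = -91/16, so the A_1-coordinate is (-91/16)/(-91/2) = 1/8.
[A_1PA_3] = ½·((-8)·(-97/8−(-6)) + (-59/8)·(-6−0) + (-3)·(0−(-97/8))) = ½·(49 + 177/4 − 291/8) = 455/16, so the A_2-coordinate is -5/8.
[A_1A_2P] = ½·((-8)·(5−(-97/8)) + 3·(-97/8−0) + (-59/8)·(0−5)) = ½·(-137 − 291/8 + 295/8) = -273/4, so the A_3-coordinate is 3/2.

(1/8, -5/8, 3/2)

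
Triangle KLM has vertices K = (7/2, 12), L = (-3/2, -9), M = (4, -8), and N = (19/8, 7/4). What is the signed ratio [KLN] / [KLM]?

1/4

[KLM] = ½·((7/2)·(-9−(-8)) + (-3/2)·(-8−12) + 4·(12−(-9))) = ½·(-7/2 + 30 + 84) = 221/4.
[KLN] = ½·((7/2)·(-9−(7/4)) + (-3/2)·(7/4−12) + (19/8)·(12−(-9))) = ½·(-301/8 + 123/8 + 399/8) = 221/16, so the ratio is (221/16)/(221/4) = 1/4.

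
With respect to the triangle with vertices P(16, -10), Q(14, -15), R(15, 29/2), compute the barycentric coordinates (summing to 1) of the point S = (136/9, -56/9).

Signed area of the reference triangle: [PQR] = ½·(16·(-15−(29/2)) + 14·(29/2−(-10)) + 15·(-10−(-15))) = ½·(-472 + 343 + 75) = -27.
[SQR] = ½·((136/9)·(-15−(29/2)) + 14·(29/2−(-56/9)) + 15·(-56/9−(-15))) = ½·(-4012/9 + 2611/9 + 395/3) = -12, so the P-coordinate is (-12)/(-27) = 4/9.
[PSR] = ½·(16·(-56/9−(29/2)) + (136/9)·(29/2−(-10)) + 15·(-10−(-56/9))) = ½·(-2984/9 + 3332/9 − 170/3) = -9, so the Q-coordinate is 1/3.
[PQS] = ½·(16·(-15−(-56/9)) + 14·(-56/9−(-10)) + (136/9)·(-10−(-15))) = ½·(-1264/9 + 476/9 + 680/9) = -6, so the R-coordinate is 2/9.
Check: 4/9 + 1/3 + 2/9 = 1.

(4/9, 1/3, 2/9)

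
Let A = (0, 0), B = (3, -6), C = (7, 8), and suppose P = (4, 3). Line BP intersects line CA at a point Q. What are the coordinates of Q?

(21/5, 24/5)

Barycentric coordinates of P with respect to ABC: (1/3, 1/6, 1/2).
On side CA the B-coordinate is zero; dropping P's B-weight 1/6 and renormalizing the remaining 1/2 : 1/3 gives weights 3/5, 2/5 on C, A.
Q = (3/5)·(7, 8) + (2/5)·(0, 0) = (21/5, 24/5).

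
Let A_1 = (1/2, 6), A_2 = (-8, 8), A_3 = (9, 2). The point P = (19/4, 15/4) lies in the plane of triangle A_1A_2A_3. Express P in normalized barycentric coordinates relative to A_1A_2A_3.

Signed area of the reference triangle: [A_1A_2A_3] = ½·((1/2)·(8−2) + (-8)·(2−6) + 9·(6−8)) = ½·(3 + 32 − 18) = 17/2.
[PA_2A_3] = ½·((19/4)·(8−2) + (-8)·(2−(15/4)) + 9·(15/4−8)) = ½·(57/2 + 14 − 153/4) = 17/8, so the A_1-coordinate is (17/8)/(17/2) = 1/4.
[A_1PA_3] = ½·((1/2)·(15/4−2) + (19/4)·(2−6) + 9·(6−(15/4))) = ½·(7/8 − 19 + 81/4) = 17/16, so the A_2-coordinate is 1/8.
[A_1A_2P] = ½·((1/2)·(8−(15/4)) + (-8)·(15/4−6) + (19/4)·(6−8)) = ½·(17/8 + 18 − 19/2) = 85/16, so the A_3-coordinate is 5/8.

(1/4, 1/8, 5/8)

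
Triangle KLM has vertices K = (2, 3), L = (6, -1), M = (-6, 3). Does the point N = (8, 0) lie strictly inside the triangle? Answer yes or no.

Barycentric coordinates of N: (5/8, 3/4, -3/8).
The three coordinates are positive, positive, negative; a point is interior exactly when all three are positive.

no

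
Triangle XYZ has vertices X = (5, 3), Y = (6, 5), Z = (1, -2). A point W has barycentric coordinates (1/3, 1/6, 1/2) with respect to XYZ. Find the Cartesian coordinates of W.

(19/6, 5/6)

W = (1/3)·X + (1/6)·Y + (1/2)·Z.
x-coordinate: (1/3)·5 + (1/6)·6 + (1/2)·1 = 19/6.
y-coordinate: (1/3)·3 + (1/6)·5 + (1/2)·(-2) = 5/6.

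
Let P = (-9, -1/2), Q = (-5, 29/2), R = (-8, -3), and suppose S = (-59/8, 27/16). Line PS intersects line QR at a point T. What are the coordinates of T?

(-50/7, 2)

Barycentric coordinates of S with respect to PQR: (1/8, 1/4, 5/8).
On side QR the P-coordinate is zero; dropping S's P-weight 1/8 and renormalizing the remaining 1/4 : 5/8 gives weights 2/7, 5/7 on Q, R.
T = (2/7)·(-5, 29/2) + (5/7)·(-8, -3) = (-50/7, 2).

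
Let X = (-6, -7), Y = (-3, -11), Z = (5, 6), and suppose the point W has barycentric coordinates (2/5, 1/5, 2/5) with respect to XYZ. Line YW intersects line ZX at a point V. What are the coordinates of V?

Line YW meets ZX where the Y-coordinate vanishes; zeroing W's Y-weight and renormalizing leaves Z, X-weights 2/5 : 2/5 → (1/2, 1/2).
So V = (1/2)·Z + (1/2)·X = (-1/2, -1/2).

(-1/2, -1/2)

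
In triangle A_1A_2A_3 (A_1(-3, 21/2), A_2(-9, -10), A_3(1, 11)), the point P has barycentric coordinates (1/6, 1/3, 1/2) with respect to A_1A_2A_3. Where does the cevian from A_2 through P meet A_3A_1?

Line A_2P meets A_3A_1 where the A_2-coordinate vanishes; zeroing P's A_2-weight and renormalizing leaves A_3, A_1-weights 1/2 : 1/6 → (3/4, 1/4).
So Q = (3/4)·A_3 + (1/4)·A_1 = (0, 87/8).

(0, 87/8)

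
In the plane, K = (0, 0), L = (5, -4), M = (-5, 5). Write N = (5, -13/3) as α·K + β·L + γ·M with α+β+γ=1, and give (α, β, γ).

Signed area of the reference triangle: [KLM] = ½·(0·(-4−5) + 5·(5−0) + (-5)·(0−(-4))) = ½·(0 + 25 − 20) = 5/2.
[NLM] = ½·(5·(-4−5) + 5·(5−(-13/3)) + (-5)·(-13/3−(-4))) = ½·(-45 + 140/3 + 5/3) = 5/3, so the K-coordinate is (5/3)/(5/2) = 2/3.
[KNM] = ½·(0·(-13/3−5) + 5·(5−0) + (-5)·(0−(-13/3))) = ½·(0 + 25 − 65/3) = 5/3, so the L-coordinate is 2/3.
[KLN] = ½·(0·(-4−(-13/3)) + 5·(-13/3−0) + 5·(0−(-4))) = ½·(0 − 65/3 + 20) = -5/6, so the M-coordinate is -1/3.
Check: 2/3 + 2/3 − 1/3 = 1.

(2/3, 2/3, -1/3)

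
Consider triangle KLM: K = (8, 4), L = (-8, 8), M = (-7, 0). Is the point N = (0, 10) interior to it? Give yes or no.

no

Barycentric coordinates of N: (33/62, 61/62, -16/31).
The three coordinates are positive, positive, negative; a point is interior exactly when all three are positive.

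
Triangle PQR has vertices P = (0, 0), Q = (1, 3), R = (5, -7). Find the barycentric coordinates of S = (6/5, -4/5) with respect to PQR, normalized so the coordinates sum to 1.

(3/5, 1/5, 1/5)

Signed area of the reference triangle: [PQR] = ½·(0·(3−(-7)) + 1·(-7−0) + 5·(0−3)) = ½·(0 − 7 − 15) = -11.
[SQR] = ½·((6/5)·(3−(-7)) + 1·(-7−(-4/5)) + 5·(-4/5−3)) = ½·(12 − 31/5 − 19) = -33/5, so the P-coordinate is (-33/5)/(-11) = 3/5.
[PSR] = ½·(0·(-4/5−(-7)) + (6/5)·(-7−0) + 5·(0−(-4/5))) = ½·(0 − 42/5 + 4) = -11/5, so the Q-coordinate is 1/5.
[PQS] = ½·(0·(3−(-4/5)) + 1·(-4/5−0) + (6/5)·(0−3)) = ½·(0 − 4/5 − 18/5) = -11/5, so the R-coordinate is 1/5.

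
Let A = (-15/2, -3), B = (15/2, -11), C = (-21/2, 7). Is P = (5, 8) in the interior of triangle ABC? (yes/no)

Barycentric coordinates of P: (-33/14, 79/63, 265/126).
The three coordinates are negative, positive, positive; a point is interior exactly when all three are positive.

no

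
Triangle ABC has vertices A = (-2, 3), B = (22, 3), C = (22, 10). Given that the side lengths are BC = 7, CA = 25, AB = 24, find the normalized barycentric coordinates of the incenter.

(1/8, 25/56, 3/7)

The incenter has barycentric coordinates proportional to the opposite side lengths: (7 : 25 : 24).
Normalizing by 7+25+24 = 56 gives (1/8, 25/56, 3/7).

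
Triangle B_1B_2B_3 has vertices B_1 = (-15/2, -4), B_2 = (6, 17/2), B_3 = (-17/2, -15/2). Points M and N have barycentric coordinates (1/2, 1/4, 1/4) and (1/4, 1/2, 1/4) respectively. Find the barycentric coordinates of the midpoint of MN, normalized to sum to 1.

Since both coordinate triples sum to 1, the midpoint's barycentrics are the componentwise average.
(1/2+1/4)/2 = 3/8; similarly 3/8 and 1/4.

(3/8, 3/8, 1/4)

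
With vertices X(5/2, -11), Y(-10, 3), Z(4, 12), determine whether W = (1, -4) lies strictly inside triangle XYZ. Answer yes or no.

Barycentric coordinates of W: (394/617, 90/617, 133/617).
The three coordinates are positive, positive, positive; a point is interior exactly when all three are positive.

yes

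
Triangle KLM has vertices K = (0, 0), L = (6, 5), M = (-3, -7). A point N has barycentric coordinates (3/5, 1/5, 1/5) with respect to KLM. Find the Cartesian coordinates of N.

N = (3/5)·K + (1/5)·L + (1/5)·M.
x-coordinate: (3/5)·0 + (1/5)·6 + (1/5)·(-3) = 3/5.
y-coordinate: (3/5)·0 + (1/5)·5 + (1/5)·(-7) = -2/5.

(3/5, -2/5)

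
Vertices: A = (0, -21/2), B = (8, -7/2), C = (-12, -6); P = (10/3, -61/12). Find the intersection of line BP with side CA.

Barycentric coordinates of P with respect to ABC: (1/6, 2/3, 1/6).
On side CA the B-coordinate is zero; dropping P's B-weight 2/3 and renormalizing the remaining 1/6 : 1/6 gives weights 1/2, 1/2 on C, A.
Q = (1/2)·(-12, -6) + (1/2)·(0, -21/2) = (-6, -33/4).

(-6, -33/4)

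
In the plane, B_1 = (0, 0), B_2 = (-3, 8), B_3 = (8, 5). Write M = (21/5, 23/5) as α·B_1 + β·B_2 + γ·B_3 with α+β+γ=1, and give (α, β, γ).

Signed area of the reference triangle: [B_1B_2B_3] = ½·(0·(8−5) + (-3)·(5−0) + 8·(0−8)) = ½·(0 − 15 − 64) = -79/2.
[MB_2B_3] = ½·((21/5)·(8−5) + (-3)·(5−(23/5)) + 8·(23/5−8)) = ½·(63/5 − 6/5 − 136/5) = -79/10, so the B_1-coordinate is (-79/10)/(-79/2) = 1/5.
[B_1MB_3] = ½·(0·(23/5−5) + (21/5)·(5−0) + 8·(0−(23/5))) = ½·(0 + 21 − 184/5) = -79/10, so the B_2-coordinate is 1/5.
[B_1B_2M] = ½·(0·(8−(23/5)) + (-3)·(23/5−0) + (21/5)·(0−8)) = ½·(0 − 69/5 − 168/5) = -237/10, so the B_3-coordinate is 3/5.

(1/5, 1/5, 3/5)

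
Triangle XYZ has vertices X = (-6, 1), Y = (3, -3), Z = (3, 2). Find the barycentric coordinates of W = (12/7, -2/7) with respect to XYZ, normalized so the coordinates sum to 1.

(1/7, 3/7, 3/7)

Signed area of the reference triangle: [XYZ] = ½·((-6)·(-3−2) + 3·(2−1) + 3·(1−(-3))) = ½·(30 + 3 + 12) = 45/2.
[WYZ] = ½·((12/7)·(-3−2) + 3·(2−(-2/7)) + 3·(-2/7−(-3))) = ½·(-60/7 + 48/7 + 57/7) = 45/14, so the X-coordinate is (45/14)/(45/2) = 1/7.
[XWZ] = ½·((-6)·(-2/7−2) + (12/7)·(2−1) + 3·(1−(-2/7))) = ½·(96/7 + 12/7 + 27/7) = 135/14, so the Y-coordinate is 3/7.
[XYW] = ½·((-6)·(-3−(-2/7)) + 3·(-2/7−1) + (12/7)·(1−(-3))) = ½·(114/7 − 27/7 + 48/7) = 135/14, so the Z-coordinate is 3/7.
Check: 1/7 + 3/7 + 3/7 = 1.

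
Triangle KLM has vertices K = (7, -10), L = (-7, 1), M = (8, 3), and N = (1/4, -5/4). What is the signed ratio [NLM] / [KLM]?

[KLM] = ½·(7·(1−3) + (-7)·(3−(-10)) + 8·(-10−1)) = ½·(-14 − 91 − 88) = -193/2.
[NLM] = ½·((1/4)·(1−3) + (-7)·(3−(-5/4)) + 8·(-5/4−1)) = ½·(-1/2 − 119/4 − 18) = -193/8, so the ratio is (-193/8)/(-193/2) = 1/4.

1/4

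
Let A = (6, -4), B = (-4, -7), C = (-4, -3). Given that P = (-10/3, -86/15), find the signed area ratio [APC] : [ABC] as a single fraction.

2/3

[ABC] = ½·(6·(-7−(-3)) + (-4)·(-3−(-4)) + (-4)·(-4−(-7))) = ½·(-24 − 4 − 12) = -20.
[APC] = ½·(6·(-86/15−(-3)) + (-10/3)·(-3−(-4)) + (-4)·(-4−(-86/15))) = ½·(-82/5 − 10/3 − 104/15) = -40/3, so the ratio is (-40/3)/(-20) = 2/3.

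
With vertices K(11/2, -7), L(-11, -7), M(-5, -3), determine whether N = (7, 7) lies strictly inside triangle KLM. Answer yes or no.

Barycentric coordinates of N: (-2/11, -51/22, 7/2).
The three coordinates are negative, negative, positive; a point is interior exactly when all three are positive.

no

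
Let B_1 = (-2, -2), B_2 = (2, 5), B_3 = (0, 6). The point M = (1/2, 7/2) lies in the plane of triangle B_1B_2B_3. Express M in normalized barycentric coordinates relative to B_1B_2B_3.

(1/4, 1/2, 1/4)

Signed area of the reference triangle: [B_1B_2B_3] = ½·((-2)·(5−6) + 2·(6−(-2)) + 0·(-2−5)) = ½·(2 + 16 + 0) = 9.
[MB_2B_3] = ½·((1/2)·(5−6) + 2·(6−(7/2)) + 0·(7/2−5)) = ½·(-1/2 + 5 + 0) = 9/4, so the B_1-coordinate is (9/4)/9 = 1/4.
[B_1MB_3] = ½·((-2)·(7/2−6) + (1/2)·(6−(-2)) + 0·(-2−(7/2))) = ½·(5 + 4 + 0) = 9/2, so the B_2-coordinate is 1/2.
[B_1B_2M] = ½·((-2)·(5−(7/2)) + 2·(7/2−(-2)) + (1/2)·(-2−5)) = ½·(-3 + 11 − 7/2) = 9/4, so the B_3-coordinate is 1/4.
Check: 1/4 + 1/2 + 1/4 = 1.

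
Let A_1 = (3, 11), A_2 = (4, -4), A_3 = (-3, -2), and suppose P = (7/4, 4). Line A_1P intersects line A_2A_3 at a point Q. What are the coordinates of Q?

Barycentric coordinates of P with respect to A_1A_2A_3: (1/2, 1/4, 1/4).
On side A_2A_3 the A_1-coordinate is zero; dropping P's A_1-weight 1/2 and renormalizing the remaining 1/4 : 1/4 gives weights 1/2, 1/2 on A_2, A_3.
Q = (1/2)·(4, -4) + (1/2)·(-3, -2) = (1/2, -3).

(1/2, -3)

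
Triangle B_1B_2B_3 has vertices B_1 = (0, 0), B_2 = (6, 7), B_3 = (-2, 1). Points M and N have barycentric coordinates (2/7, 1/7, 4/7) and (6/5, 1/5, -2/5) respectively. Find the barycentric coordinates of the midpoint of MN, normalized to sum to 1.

Since both coordinate triples sum to 1, the midpoint's barycentrics are the componentwise average.
(2/7+6/5)/2 = 26/35; similarly 6/35 and 3/35.

(26/35, 6/35, 3/35)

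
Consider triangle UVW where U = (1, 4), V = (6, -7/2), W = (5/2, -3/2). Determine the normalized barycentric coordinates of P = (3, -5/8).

Signed area of the reference triangle: [UVW] = ½·(1·(-7/2−(-3/2)) + 6·(-3/2−4) + (5/2)·(4−(-7/2))) = ½·(-2 − 33 + 75/4) = -65/8.
[PVW] = ½·(3·(-7/2−(-3/2)) + 6·(-3/2−(-5/8)) + (5/2)·(-5/8−(-7/2))) = ½·(-6 − 21/4 + 115/16) = -65/32, so the U-coordinate is (-65/32)/(-65/8) = 1/4.
[UPW] = ½·(1·(-5/8−(-3/2)) + 3·(-3/2−4) + (5/2)·(4−(-5/8))) = ½·(7/8 − 33/2 + 185/16) = -65/32, so the V-coordinate is 1/4.
[UVP] = ½·(1·(-7/2−(-5/8)) + 6·(-5/8−4) + 3·(4−(-7/2))) = ½·(-23/8 − 111/4 + 45/2) = -65/16, so the W-coordinate is 1/2.

(1/4, 1/4, 1/2)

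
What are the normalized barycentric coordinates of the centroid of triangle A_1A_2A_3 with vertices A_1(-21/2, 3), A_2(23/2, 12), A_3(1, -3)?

The centroid is the average of the vertices, so each weight is 1/3.

(1/3, 1/3, 1/3)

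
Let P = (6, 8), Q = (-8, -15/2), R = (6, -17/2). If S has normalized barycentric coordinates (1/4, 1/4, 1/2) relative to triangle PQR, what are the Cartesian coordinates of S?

S = (1/4)·P + (1/4)·Q + (1/2)·R.
x-coordinate: (1/4)·6 + (1/4)·(-8) + (1/2)·6 = 5/2.
y-coordinate: (1/4)·8 + (1/4)·(-15/2) + (1/2)·(-17/2) = -33/8.

(5/2, -33/8)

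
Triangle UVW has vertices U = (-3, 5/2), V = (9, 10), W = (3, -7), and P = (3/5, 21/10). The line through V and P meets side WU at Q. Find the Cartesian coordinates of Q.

(-3/2, 1/8)

Barycentric coordinates of P with respect to UVW: (3/5, 1/5, 1/5).
On side WU the V-coordinate is zero; dropping P's V-weight 1/5 and renormalizing the remaining 1/5 : 3/5 gives weights 1/4, 3/4 on W, U.
Q = (1/4)·(3, -7) + (3/4)·(-3, 5/2) = (-3/2, 1/8).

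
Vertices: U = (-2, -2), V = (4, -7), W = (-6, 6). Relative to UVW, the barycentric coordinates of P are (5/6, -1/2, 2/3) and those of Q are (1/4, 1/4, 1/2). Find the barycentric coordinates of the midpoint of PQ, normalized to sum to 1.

Since both coordinate triples sum to 1, the midpoint's barycentrics are the componentwise average.
(5/6+1/4)/2 = 13/24; similarly -1/8 and 7/12.

(13/24, -1/8, 7/12)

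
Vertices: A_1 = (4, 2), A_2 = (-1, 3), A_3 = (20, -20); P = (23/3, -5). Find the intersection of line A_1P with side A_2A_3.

Barycentric coordinates of P with respect to A_1A_2A_3: (1/3, 1/3, 1/3).
On side A_2A_3 the A_1-coordinate is zero; dropping P's A_1-weight 1/3 and renormalizing the remaining 1/3 : 1/3 gives weights 1/2, 1/2 on A_2, A_3.
Q = (1/2)·(-1, 3) + (1/2)·(20, -20) = (19/2, -17/2).

(19/2, -17/2)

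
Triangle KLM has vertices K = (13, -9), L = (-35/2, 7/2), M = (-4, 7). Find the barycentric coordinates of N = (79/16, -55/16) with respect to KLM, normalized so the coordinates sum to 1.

Signed area of the reference triangle: [KLM] = ½·(13·(7/2−7) + (-35/2)·(7−(-9)) + (-4)·(-9−(7/2))) = ½·(-91/2 − 280 + 50) = -551/4.
[NLM] = ½·((79/16)·(7/2−7) + (-35/2)·(7−(-55/16)) + (-4)·(-55/16−(7/2))) = ½·(-553/32 − 5845/32 + 111/4) = -2755/32, so the K-coordinate is (-2755/32)/(-551/4) = 5/8.
[KNM] = ½·(13·(-55/16−7) + (79/16)·(7−(-9)) + (-4)·(-9−(-55/16))) = ½·(-2171/16 + 79 + 89/4) = -551/32, so the L-coordinate is 1/8.
[KLN] = ½·(13·(7/2−(-55/16)) + (-35/2)·(-55/16−(-9)) + (79/16)·(-9−(7/2))) = ½·(1443/16 − 3115/32 − 1975/32) = -551/16, so the M-coordinate is 1/4.

(5/8, 1/8, 1/4)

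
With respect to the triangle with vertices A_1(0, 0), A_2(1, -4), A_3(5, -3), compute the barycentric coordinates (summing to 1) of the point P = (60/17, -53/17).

(1/17, 5/17, 11/17)

Signed area of the reference triangle: [A_1A_2A_3] = ½·(0·(-4−(-3)) + 1·(-3−0) + 5·(0−(-4))) = ½·(0 − 3 + 20) = 17/2.
[PA_2A_3] = ½·((60/17)·(-4−(-3)) + 1·(-3−(-53/17)) + 5·(-53/17−(-4))) = ½·(-60/17 + 2/17 + 75/17) = 1/2, so the A_1-coordinate is (1/2)/(17/2) = 1/17.
[A_1PA_3] = ½·(0·(-53/17−(-3)) + (60/17)·(-3−0) + 5·(0−(-53/17))) = ½·(0 − 180/17 + 265/17) = 5/2, so the A_2-coordinate is 5/17.
[A_1A_2P] = ½·(0·(-4−(-53/17)) + 1·(-53/17−0) + (60/17)·(0−(-4))) = ½·(0 − 53/17 + 240/17) = 11/2, so the A_3-coordinate is 11/17.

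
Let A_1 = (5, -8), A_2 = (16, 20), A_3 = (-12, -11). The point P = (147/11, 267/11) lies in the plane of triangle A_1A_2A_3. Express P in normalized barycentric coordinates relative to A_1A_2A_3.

Signed area of the reference triangle: [A_1A_2A_3] = ½·(5·(20−(-11)) + 16·(-11−(-8)) + (-12)·(-8−20)) = ½·(155 − 48 + 336) = 443/2.
[PA_2A_3] = ½·((147/11)·(20−(-11)) + 16·(-11−(267/11)) + (-12)·(267/11−20)) = ½·(4557/11 − 6208/11 − 564/11) = -2215/22, so the A_1-coordinate is (-2215/22)/(443/2) = -5/11.
[A_1PA_3] = ½·(5·(267/11−(-11)) + (147/11)·(-11−(-8)) + (-12)·(-8−(267/11))) = ½·(1940/11 − 441/11 + 4260/11) = 5759/22, so the A_2-coordinate is 13/11.
[A_1A_2P] = ½·(5·(20−(267/11)) + 16·(267/11−(-8)) + (147/11)·(-8−20)) = ½·(-235/11 + 5680/11 − 4116/11) = 1329/22, so the A_3-coordinate is 3/11.
Check: -5/11 + 13/11 + 3/11 = 1.

(-5/11, 13/11, 3/11)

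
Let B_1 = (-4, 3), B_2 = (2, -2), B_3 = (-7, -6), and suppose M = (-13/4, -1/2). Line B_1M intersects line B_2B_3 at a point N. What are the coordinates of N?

(-5/2, -4)

Barycentric coordinates of M with respect to B_1B_2B_3: (1/2, 1/4, 1/4).
On side B_2B_3 the B_1-coordinate is zero; dropping M's B_1-weight 1/2 and renormalizing the remaining 1/4 : 1/4 gives weights 1/2, 1/2 on B_2, B_3.
N = (1/2)·(2, -2) + (1/2)·(-7, -6) = (-5/2, -4).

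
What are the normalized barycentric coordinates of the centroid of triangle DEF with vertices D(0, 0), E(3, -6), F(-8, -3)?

(1/3, 1/3, 1/3)

The centroid is the average of the vertices, so each weight is 1/3.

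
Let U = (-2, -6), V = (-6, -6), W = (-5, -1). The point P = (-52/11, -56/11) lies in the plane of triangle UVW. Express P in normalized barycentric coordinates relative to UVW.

(3/11, 6/11, 2/11)

Signed area of the reference triangle: [UVW] = ½·((-2)·(-6−(-1)) + (-6)·(-1−(-6)) + (-5)·(-6−(-6))) = ½·(10 − 30 + 0) = -10.
[PVW] = ½·((-52/11)·(-6−(-1)) + (-6)·(-1−(-56/11)) + (-5)·(-56/11−(-6))) = ½·(260/11 − 270/11 − 50/11) = -30/11, so the U-coordinate is (-30/11)/(-10) = 3/11.
[UPW] = ½·((-2)·(-56/11−(-1)) + (-52/11)·(-1−(-6)) + (-5)·(-6−(-56/11))) = ½·(90/11 − 260/11 + 50/11) = -60/11, so the V-coordinate is 6/11.
[UVP] = ½·((-2)·(-6−(-56/11)) + (-6)·(-56/11−(-6)) + (-52/11)·(-6−(-6))) = ½·(20/11 − 60/11 + 0) = -20/11, so the W-coordinate is 2/11.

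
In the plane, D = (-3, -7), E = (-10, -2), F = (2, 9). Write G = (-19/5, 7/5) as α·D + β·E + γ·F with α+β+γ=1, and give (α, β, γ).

Signed area of the reference triangle: [DEF] = ½·((-3)·(-2−9) + (-10)·(9−(-7)) + 2·(-7−(-2))) = ½·(33 − 160 − 10) = -137/2.
[GEF] = ½·((-19/5)·(-2−9) + (-10)·(9−(7/5)) + 2·(7/5−(-2))) = ½·(209/5 − 76 + 34/5) = -137/10, so the D-coordinate is (-137/10)/(-137/2) = 1/5.
[DGF] = ½·((-3)·(7/5−9) + (-19/5)·(9−(-7)) + 2·(-7−(7/5))) = ½·(114/5 − 304/5 − 84/5) = -137/5, so the E-coordinate is 2/5.
[DEG] = ½·((-3)·(-2−(7/5)) + (-10)·(7/5−(-7)) + (-19/5)·(-7−(-2))) = ½·(51/5 − 84 + 19) = -137/5, so the F-coordinate is 2/5.
Check: 1/5 + 2/5 + 2/5 = 1.

(1/5, 2/5, 2/5)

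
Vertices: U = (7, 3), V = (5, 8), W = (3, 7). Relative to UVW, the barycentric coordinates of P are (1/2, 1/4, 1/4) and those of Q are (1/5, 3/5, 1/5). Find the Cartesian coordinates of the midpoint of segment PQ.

(21/4, 241/40)

Barycentric coordinates of the midpoint are the average: (7/20, 17/40, 9/40).
Converting: (7/20)·U + (17/40)·V + (9/40)·W = (21/4, 241/40).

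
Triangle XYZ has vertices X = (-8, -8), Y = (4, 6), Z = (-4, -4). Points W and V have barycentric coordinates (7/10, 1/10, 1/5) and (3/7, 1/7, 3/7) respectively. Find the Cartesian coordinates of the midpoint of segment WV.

Barycentric coordinates of the midpoint are the average: (79/140, 17/140, 11/35).
Converting: (79/140)·X + (17/140)·Y + (11/35)·Z = (-37/7, -353/70).

(-37/7, -353/70)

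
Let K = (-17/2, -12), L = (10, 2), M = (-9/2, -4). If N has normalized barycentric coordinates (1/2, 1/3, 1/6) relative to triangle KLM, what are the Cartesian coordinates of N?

(-5/3, -6)

N = (1/2)·K + (1/3)·L + (1/6)·M.
x-coordinate: (1/2)·(-17/2) + (1/3)·10 + (1/6)·(-9/2) = -5/3.
y-coordinate: (1/2)·(-12) + (1/3)·2 + (1/6)·(-4) = -6.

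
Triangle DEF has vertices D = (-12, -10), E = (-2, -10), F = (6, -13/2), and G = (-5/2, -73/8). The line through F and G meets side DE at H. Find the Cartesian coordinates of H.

Barycentric coordinates of G with respect to DEF: (1/4, 1/2, 1/4).
On side DE the F-coordinate is zero; dropping G's F-weight 1/4 and renormalizing the remaining 1/4 : 1/2 gives weights 1/3, 2/3 on D, E.
H = (1/3)·(-12, -10) + (2/3)·(-2, -10) = (-16/3, -10).

(-16/3, -10)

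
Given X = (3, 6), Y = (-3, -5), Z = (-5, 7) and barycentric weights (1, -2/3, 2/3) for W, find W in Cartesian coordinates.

(5/3, 14)

W = 1·X + (-2/3)·Y + (2/3)·Z.
x-coordinate: 1·3 + (-2/3)·(-3) + (2/3)·(-5) = 5/3.
y-coordinate: 1·6 + (-2/3)·(-5) + (2/3)·7 = 14.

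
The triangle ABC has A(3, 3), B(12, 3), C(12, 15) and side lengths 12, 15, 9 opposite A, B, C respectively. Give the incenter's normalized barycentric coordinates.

(1/3, 5/12, 1/4)

The incenter has barycentric coordinates proportional to the opposite side lengths: (12 : 15 : 9).
Normalizing by 12+15+9 = 36 gives (1/3, 5/12, 1/4).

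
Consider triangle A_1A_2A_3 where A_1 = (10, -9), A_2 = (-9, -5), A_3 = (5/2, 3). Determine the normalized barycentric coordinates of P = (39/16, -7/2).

(3/8, 1/4, 3/8)

Signed area of the reference triangle: [A_1A_2A_3] = ½·(10·(-5−3) + (-9)·(3−(-9)) + (5/2)·(-9−(-5))) = ½·(-80 − 108 − 10) = -99.
[PA_2A_3] = ½·((39/16)·(-5−3) + (-9)·(3−(-7/2)) + (5/2)·(-7/2−(-5))) = ½·(-39/2 − 117/2 + 15/4) = -297/8, so the A_1-coordinate is (-297/8)/(-99) = 3/8.
[A_1PA_3] = ½·(10·(-7/2−3) + (39/16)·(3−(-9)) + (5/2)·(-9−(-7/2))) = ½·(-65 + 117/4 − 55/4) = -99/4, so the A_2-coordinate is 1/4.
[A_1A_2P] = ½·(10·(-5−(-7/2)) + (-9)·(-7/2−(-9)) + (39/16)·(-9−(-5))) = ½·(-15 − 99/2 − 39/4) = -297/8, so the A_3-coordinate is 3/8.
Check: 3/8 + 1/4 + 3/8 = 1.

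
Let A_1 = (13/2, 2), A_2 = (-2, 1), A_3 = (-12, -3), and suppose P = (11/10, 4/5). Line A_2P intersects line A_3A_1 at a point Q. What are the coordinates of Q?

Barycentric coordinates of P with respect to A_1A_2A_3: (3/5, 1/5, 1/5).
On side A_3A_1 the A_2-coordinate is zero; dropping P's A_2-weight 1/5 and renormalizing the remaining 1/5 : 3/5 gives weights 1/4, 3/4 on A_3, A_1.
Q = (1/4)·(-12, -3) + (3/4)·(13/2, 2) = (15/8, 3/4).

(15/8, 3/4)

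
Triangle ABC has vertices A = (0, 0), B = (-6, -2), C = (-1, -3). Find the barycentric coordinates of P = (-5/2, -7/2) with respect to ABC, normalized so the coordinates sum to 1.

(-1/4, 1/4, 1)

Signed area of the reference triangle: [ABC] = ½·(0·(-2−(-3)) + (-6)·(-3−0) + (-1)·(0−(-2))) = ½·(0 + 18 − 2) = 8.
[PBC] = ½·((-5/2)·(-2−(-3)) + (-6)·(-3−(-7/2)) + (-1)·(-7/2−(-2))) = ½·(-5/2 − 3 + 3/2) = -2, so the A-coordinate is (-2)/8 = -1/4.
[APC] = ½·(0·(-7/2−(-3)) + (-5/2)·(-3−0) + (-1)·(0−(-7/2))) = ½·(0 + 15/2 − 7/2) = 2, so the B-coordinate is 1/4.
[ABP] = ½·(0·(-2−(-7/2)) + (-6)·(-7/2−0) + (-5/2)·(0−(-2))) = ½·(0 + 21 − 5) = 8, so the C-coordinate is 1.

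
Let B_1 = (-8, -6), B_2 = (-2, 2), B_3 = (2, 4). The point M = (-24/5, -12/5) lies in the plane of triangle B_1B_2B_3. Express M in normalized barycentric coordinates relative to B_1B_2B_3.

(3/5, 1/5, 1/5)

Signed area of the reference triangle: [B_1B_2B_3] = ½·((-8)·(2−4) + (-2)·(4−(-6)) + 2·(-6−2)) = ½·(16 − 20 − 16) = -10.
[MB_2B_3] = ½·((-24/5)·(2−4) + (-2)·(4−(-12/5)) + 2·(-12/5−2)) = ½·(48/5 − 64/5 − 44/5) = -6, so the B_1-coordinate is (-6)/(-10) = 3/5.
[B_1MB_3] = ½·((-8)·(-12/5−4) + (-24/5)·(4−(-6)) + 2·(-6−(-12/5))) = ½·(256/5 − 48 − 36/5) = -2, so the B_2-coordinate is 1/5.
[B_1B_2M] = ½·((-8)·(2−(-12/5)) + (-2)·(-12/5−(-6)) + (-24/5)·(-6−2)) = ½·(-176/5 − 36/5 + 192/5) = -2, so the B_3-coordinate is 1/5.
Check: 3/5 + 1/5 + 1/5 = 1.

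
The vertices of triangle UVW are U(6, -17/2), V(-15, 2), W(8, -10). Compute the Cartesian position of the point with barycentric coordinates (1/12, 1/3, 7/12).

(1/6, -47/8)

P = (1/12)·U + (1/3)·V + (7/12)·W.
x-coordinate: (1/12)·6 + (1/3)·(-15) + (7/12)·8 = 1/6.
y-coordinate: (1/12)·(-17/2) + (1/3)·2 + (7/12)·(-10) = -47/8.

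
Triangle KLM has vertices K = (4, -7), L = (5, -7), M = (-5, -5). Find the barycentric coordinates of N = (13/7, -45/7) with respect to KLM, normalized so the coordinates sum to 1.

Signed area of the reference triangle: [KLM] = ½·(4·(-7−(-5)) + 5·(-5−(-7)) + (-5)·(-7−(-7))) = ½·(-8 + 10 + 0) = 1.
[NLM] = ½·((13/7)·(-7−(-5)) + 5·(-5−(-45/7)) + (-5)·(-45/7−(-7))) = ½·(-26/7 + 50/7 − 20/7) = 2/7, so the K-coordinate is (2/7)/1 = 2/7.
[KNM] = ½·(4·(-45/7−(-5)) + (13/7)·(-5−(-7)) + (-5)·(-7−(-45/7))) = ½·(-40/7 + 26/7 + 20/7) = 3/7, so the L-coordinate is 3/7.
[KLN] = ½·(4·(-7−(-45/7)) + 5·(-45/7−(-7)) + (13/7)·(-7−(-7))) = ½·(-16/7 + 20/7 + 0) = 2/7, so the M-coordinate is 2/7.

(2/7, 3/7, 2/7)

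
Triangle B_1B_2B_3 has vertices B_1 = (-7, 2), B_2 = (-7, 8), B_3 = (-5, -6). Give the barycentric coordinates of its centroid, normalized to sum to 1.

(1/3, 1/3, 1/3)

The centroid is the average of the vertices, so each weight is 1/3.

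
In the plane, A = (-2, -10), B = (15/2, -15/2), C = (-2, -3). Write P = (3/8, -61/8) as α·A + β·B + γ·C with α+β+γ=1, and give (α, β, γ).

(1/2, 1/4, 1/4)

Signed area of the reference triangle: [ABC] = ½·((-2)·(-15/2−(-3)) + (15/2)·(-3−(-10)) + (-2)·(-10−(-15/2))) = ½·(9 + 105/2 + 5) = 133/4.
[PBC] = ½·((3/8)·(-15/2−(-3)) + (15/2)·(-3−(-61/8)) + (-2)·(-61/8−(-15/2))) = ½·(-27/16 + 555/16 + 1/4) = 133/8, so the A-coordinate is (133/8)/(133/4) = 1/2.
[APC] = ½·((-2)·(-61/8−(-3)) + (3/8)·(-3−(-10)) + (-2)·(-10−(-61/8))) = ½·(37/4 + 21/8 + 19/4) = 133/16, so the B-coordinate is 1/4.
[ABP] = ½·((-2)·(-15/2−(-61/8)) + (15/2)·(-61/8−(-10)) + (3/8)·(-10−(-15/2))) = ½·(-1/4 + 285/16 − 15/16) = 133/16, so the C-coordinate is 1/4.
Check: 1/2 + 1/4 + 1/4 = 1.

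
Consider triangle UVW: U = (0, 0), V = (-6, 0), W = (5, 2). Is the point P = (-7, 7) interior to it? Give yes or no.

Barycentric coordinates of P: (-79/12, 49/12, 7/2).
The three coordinates are negative, positive, positive; a point is interior exactly when all three are positive.

no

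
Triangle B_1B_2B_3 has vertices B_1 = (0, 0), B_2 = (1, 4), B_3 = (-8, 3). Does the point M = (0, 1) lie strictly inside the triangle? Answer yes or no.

Barycentric coordinates of M: (26/35, 8/35, 1/35).
The three coordinates are positive, positive, positive; a point is interior exactly when all three are positive.

yes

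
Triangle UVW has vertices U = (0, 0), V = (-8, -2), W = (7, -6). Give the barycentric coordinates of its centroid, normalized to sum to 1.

(1/3, 1/3, 1/3)

The centroid is the average of the vertices, so each weight is 1/3.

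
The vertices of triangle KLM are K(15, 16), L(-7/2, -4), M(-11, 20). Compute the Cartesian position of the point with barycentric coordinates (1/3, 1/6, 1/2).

N = (1/3)·K + (1/6)·L + (1/2)·M.
x-coordinate: (1/3)·15 + (1/6)·(-7/2) + (1/2)·(-11) = -13/12.
y-coordinate: (1/3)·16 + (1/6)·(-4) + (1/2)·20 = 44/3.

(-13/12, 44/3)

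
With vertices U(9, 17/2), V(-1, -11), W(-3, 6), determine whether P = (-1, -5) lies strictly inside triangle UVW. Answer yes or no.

Barycentric coordinates of P: (12/209, 137/209, 60/209).
The three coordinates are positive, positive, positive; a point is interior exactly when all three are positive.

yes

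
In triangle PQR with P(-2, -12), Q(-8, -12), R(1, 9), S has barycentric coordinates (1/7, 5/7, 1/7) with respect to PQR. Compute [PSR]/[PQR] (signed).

The signed ratio [PSR]/[PQR] equals the barycentric coordinate of S at vertex Q, which is 5/7.

5/7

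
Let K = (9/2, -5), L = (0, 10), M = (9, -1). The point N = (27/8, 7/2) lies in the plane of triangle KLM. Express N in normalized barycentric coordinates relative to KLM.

Signed area of the reference triangle: [KLM] = ½·((9/2)·(10−(-1)) + 0·(-1−(-5)) + 9·(-5−10)) = ½·(99/2 + 0 − 135) = -171/4.
[NLM] = ½·((27/8)·(10−(-1)) + 0·(-1−(7/2)) + 9·(7/2−10)) = ½·(297/8 + 0 − 117/2) = -171/16, so the K-coordinate is (-171/16)/(-171/4) = 1/4.
[KNM] = ½·((9/2)·(7/2−(-1)) + (27/8)·(-1−(-5)) + 9·(-5−(7/2))) = ½·(81/4 + 27/2 − 153/2) = -171/8, so the L-coordinate is 1/2.
[KLN] = ½·((9/2)·(10−(7/2)) + 0·(7/2−(-5)) + (27/8)·(-5−10)) = ½·(117/4 + 0 − 405/8) = -171/16, so the M-coordinate is 1/4.

(1/4, 1/2, 1/4)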